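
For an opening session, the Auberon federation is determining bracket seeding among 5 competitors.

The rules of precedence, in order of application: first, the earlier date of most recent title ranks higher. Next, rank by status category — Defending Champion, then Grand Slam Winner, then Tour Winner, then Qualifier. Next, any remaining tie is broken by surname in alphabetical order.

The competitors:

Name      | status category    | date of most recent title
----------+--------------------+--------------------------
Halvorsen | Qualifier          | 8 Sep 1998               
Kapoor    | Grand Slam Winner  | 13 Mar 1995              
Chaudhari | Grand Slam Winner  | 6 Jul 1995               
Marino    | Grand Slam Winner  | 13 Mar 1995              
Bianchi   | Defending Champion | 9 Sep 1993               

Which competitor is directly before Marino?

Kapoor

By date of most recent title (earlier first): Bianchi (9 Sep 1993); then Kapoor and Marino (both 13 Mar 1995); then Chaudhari (6 Jul 1995); then Halvorsen (8 Sep 1998).
Kapoor and Marino are each Grand Slam Winner, so the next rule applies.
Among Kapoor and Marino, alphabetically by surname: Kapoor before Marino.
Order: Bianchi, Kapoor, Marino, Chaudhari, Halvorsen.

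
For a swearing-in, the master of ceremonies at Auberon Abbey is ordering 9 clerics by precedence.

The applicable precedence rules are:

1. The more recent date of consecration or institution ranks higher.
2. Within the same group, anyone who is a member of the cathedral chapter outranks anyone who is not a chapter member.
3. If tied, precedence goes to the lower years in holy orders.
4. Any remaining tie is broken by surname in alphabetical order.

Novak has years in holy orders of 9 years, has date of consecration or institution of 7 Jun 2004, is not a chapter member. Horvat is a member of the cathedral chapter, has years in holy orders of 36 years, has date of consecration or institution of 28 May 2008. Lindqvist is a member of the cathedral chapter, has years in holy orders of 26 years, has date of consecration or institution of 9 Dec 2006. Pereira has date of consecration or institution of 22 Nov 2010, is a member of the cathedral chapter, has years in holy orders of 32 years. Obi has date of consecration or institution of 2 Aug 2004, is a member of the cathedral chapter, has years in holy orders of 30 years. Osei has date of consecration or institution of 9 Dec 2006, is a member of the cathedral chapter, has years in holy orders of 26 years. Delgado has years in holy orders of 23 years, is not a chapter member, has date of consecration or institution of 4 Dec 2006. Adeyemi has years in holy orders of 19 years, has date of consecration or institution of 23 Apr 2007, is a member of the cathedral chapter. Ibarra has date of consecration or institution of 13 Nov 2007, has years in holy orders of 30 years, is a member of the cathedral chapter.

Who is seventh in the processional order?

Delgado

By date of consecration or institution (later first): Pereira (22 Nov 2010); then Horvat (28 May 2008); then Ibarra (13 Nov 2007); then Adeyemi (23 Apr 2007); then Lindqvist and Osei (both 9 Dec 2006); then Delgado (4 Dec 2006); then Obi (2 Aug 2004); then Novak (7 Jun 2004).
Lindqvist and Osei are each a member of the cathedral chapter, so the next rule applies.
Lindqvist and Osei both have years in holy orders 26 years, so the next rule applies.
Among Lindqvist and Osei, alphabetically by surname: Lindqvist before Osei.
Order: Pereira, Horvat, Ibarra, Adeyemi, Lindqvist, Osei, Delgado, Obi, Novak.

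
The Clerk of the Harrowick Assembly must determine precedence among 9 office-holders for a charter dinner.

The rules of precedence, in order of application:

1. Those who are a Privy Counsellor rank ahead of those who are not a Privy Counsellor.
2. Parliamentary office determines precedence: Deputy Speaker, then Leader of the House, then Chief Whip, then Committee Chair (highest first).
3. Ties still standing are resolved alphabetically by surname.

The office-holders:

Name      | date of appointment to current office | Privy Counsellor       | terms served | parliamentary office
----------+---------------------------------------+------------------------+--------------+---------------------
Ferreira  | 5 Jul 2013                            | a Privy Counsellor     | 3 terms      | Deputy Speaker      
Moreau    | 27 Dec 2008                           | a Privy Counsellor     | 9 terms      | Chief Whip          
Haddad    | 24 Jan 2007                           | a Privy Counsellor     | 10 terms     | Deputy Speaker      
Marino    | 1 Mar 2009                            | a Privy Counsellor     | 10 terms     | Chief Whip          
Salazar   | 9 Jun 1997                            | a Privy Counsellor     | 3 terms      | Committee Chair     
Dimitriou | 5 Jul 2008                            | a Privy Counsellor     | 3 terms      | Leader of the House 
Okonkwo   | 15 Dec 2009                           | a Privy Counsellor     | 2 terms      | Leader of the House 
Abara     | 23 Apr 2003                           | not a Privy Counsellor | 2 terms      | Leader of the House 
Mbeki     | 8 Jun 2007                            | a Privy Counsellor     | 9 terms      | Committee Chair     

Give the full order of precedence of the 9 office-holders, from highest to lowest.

Ferreira, Haddad, Dimitriou, Okonkwo, Marino, Moreau, Mbeki, Salazar, Abara

By the first rule: Ferreira, Haddad, Dimitriou, Okonkwo, Marino, Moreau, Mbeki and Salazar (each a Privy Counsellor); then Abara (not a Privy Counsellor).
Among Ferreira, Haddad, Dimitriou, Okonkwo, Marino, Moreau, Mbeki and Salazar, by parliamentary office: Ferreira and Haddad (Deputy Speaker) before Dimitriou and Okonkwo (Leader of the House) before Marino and Moreau (Chief Whip) before Mbeki and Salazar (Committee Chair).
Among Ferreira and Haddad, alphabetically by surname: Ferreira before Haddad.
Among Dimitriou and Okonkwo, alphabetically by surname: Dimitriou before Okonkwo.
Among Marino and Moreau, alphabetically by surname: Marino before Moreau.
Among Mbeki and Salazar, alphabetically by surname: Mbeki before Salazar.
Full order: Ferreira, Haddad, Dimitriou, Okonkwo, Marino, Moreau, Mbeki, Salazar, Abara.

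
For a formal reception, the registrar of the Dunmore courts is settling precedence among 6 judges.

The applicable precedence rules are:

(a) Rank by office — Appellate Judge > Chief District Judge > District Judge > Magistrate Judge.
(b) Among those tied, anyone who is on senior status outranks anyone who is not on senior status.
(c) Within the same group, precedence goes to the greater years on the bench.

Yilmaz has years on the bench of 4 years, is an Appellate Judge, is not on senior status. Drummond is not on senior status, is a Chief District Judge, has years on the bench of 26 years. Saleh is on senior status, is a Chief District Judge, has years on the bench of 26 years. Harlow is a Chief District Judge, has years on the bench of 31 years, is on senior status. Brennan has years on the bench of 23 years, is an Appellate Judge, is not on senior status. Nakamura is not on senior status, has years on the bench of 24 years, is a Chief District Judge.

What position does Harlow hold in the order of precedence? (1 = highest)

By office: Brennan and Yilmaz (Appellate Judge); then Harlow, Saleh, Drummond and Nakamura (Chief District Judge).
Brennan and Yilmaz are each not on senior status, so the next rule applies.
Among Brennan and Yilmaz, by years on the bench (higher first): Brennan (23 years) before Yilmaz (4 years).
Among Harlow, Saleh, Drummond and Nakamura, on senior status before not on senior status: Harlow and Saleh (on senior status) before Drummond and Nakamura (not on senior status).
Among Harlow and Saleh, by years on the bench (higher first): Harlow (31 years) before Saleh (26 years).
Among Drummond and Nakamura, by years on the bench (higher first): Drummond (26 years) before Nakamura (24 years).
Order: Brennan, Yilmaz, Harlow, Saleh, Drummond, Nakamura. So position 3.

3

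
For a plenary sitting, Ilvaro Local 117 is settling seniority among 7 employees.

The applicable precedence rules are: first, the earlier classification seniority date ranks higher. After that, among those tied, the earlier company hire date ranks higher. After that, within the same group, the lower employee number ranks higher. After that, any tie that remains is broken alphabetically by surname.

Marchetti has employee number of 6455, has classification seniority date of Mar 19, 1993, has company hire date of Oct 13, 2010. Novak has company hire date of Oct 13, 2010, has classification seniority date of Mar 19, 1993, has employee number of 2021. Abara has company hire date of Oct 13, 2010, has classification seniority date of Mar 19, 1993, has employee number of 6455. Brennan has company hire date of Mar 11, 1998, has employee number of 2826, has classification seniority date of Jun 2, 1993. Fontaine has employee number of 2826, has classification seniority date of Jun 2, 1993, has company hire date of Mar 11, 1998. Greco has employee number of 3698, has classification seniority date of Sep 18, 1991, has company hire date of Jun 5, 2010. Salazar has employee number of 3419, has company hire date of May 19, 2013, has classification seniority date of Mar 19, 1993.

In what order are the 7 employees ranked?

By classification seniority date (earlier first): Greco (Sep 18, 1991); then Novak, Abara, Marchetti and Salazar (each Mar 19, 1993); then Brennan and Fontaine (both Jun 2, 1993).
Among Novak, Abara, Marchetti and Salazar, by company hire date (earlier first): Novak, Abara and Marchetti (Oct 13, 2010) before Salazar (May 19, 2013).
Among Novak, Abara and Marchetti, by employee number (lower first): Novak (2021) before Abara and Marchetti (6455).
Among Abara and Marchetti, alphabetically by surname: Abara before Marchetti.
Brennan and Fontaine both have company hire date Mar 11, 1998, so the next rule applies.
Brennan and Fontaine both have employee number 2826, so the next rule applies.
Among Brennan and Fontaine, alphabetically by surname: Brennan before Fontaine.
Full order: Greco, Novak, Abara, Marchetti, Salazar, Brennan, Fontaine.

Greco, Novak, Abara, Marchetti, Salazar, Brennan, Fontaine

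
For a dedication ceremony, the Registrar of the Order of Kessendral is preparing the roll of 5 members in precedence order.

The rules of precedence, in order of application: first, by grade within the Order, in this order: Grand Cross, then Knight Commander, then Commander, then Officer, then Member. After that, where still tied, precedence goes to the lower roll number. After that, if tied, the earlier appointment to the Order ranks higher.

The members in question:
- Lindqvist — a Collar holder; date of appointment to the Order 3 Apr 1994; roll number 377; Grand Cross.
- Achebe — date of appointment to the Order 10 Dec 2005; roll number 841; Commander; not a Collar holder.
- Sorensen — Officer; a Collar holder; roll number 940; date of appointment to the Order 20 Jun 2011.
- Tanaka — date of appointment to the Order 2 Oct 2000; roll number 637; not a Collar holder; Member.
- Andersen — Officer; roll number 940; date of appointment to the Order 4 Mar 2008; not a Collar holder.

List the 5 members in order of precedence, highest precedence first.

By grade within the Order: Lindqvist (Grand Cross); then Achebe (Commander); then Andersen and Sorensen (Officer); then Tanaka (Member).
Andersen and Sorensen both have roll number 940, so the next rule applies.
Among Andersen and Sorensen, by date of appointment to the Order (earlier first): Andersen (4 Mar 2008) before Sorensen (20 Jun 2011).
Full order: Lindqvist, Achebe, Andersen, Sorensen, Tanaka.

Lindqvist, Achebe, Andersen, Sorensen, Tanaka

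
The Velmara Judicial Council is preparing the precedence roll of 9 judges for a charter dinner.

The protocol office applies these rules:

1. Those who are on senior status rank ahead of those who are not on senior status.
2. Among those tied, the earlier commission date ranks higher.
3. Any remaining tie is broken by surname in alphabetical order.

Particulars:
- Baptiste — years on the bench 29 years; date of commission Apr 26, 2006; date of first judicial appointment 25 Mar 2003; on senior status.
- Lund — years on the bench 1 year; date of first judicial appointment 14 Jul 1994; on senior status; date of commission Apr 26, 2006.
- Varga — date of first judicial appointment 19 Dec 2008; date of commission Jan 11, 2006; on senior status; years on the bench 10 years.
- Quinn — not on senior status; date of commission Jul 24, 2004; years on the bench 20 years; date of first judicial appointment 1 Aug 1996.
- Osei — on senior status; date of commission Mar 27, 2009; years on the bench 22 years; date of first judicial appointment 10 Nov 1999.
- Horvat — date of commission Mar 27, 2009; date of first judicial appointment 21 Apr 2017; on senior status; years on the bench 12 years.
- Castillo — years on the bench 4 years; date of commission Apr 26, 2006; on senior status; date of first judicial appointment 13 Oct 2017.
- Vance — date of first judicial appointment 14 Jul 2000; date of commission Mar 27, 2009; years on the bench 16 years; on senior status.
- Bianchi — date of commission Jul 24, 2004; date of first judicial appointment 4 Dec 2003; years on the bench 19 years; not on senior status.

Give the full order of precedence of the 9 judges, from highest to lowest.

By the first rule: Varga, Baptiste, Castillo, Lund, Horvat, Osei and Vance (each on senior status); then Bianchi and Quinn (both not on senior status).
Among Varga, Baptiste, Castillo, Lund, Horvat, Osei and Vance, by date of commission (earlier first): Varga (Jan 11, 2006) before Baptiste, Castillo and Lund (Apr 26, 2006) before Horvat, Osei and Vance (Mar 27, 2009).
Among Baptiste, Castillo and Lund, alphabetically by surname: Baptiste before Castillo before Lund.
Among Horvat, Osei and Vance, alphabetically by surname: Horvat before Osei before Vance.
Bianchi and Quinn both have date of commission Jul 24, 2004, so the next rule applies.
Among Bianchi and Quinn, alphabetically by surname: Bianchi before Quinn.
Full order: Varga, Baptiste, Castillo, Lund, Horvat, Osei, Vance, Bianchi, Quinn.

Varga, Baptiste, Castillo, Lund, Horvat, Osei, Vance, Bianchi, Quinn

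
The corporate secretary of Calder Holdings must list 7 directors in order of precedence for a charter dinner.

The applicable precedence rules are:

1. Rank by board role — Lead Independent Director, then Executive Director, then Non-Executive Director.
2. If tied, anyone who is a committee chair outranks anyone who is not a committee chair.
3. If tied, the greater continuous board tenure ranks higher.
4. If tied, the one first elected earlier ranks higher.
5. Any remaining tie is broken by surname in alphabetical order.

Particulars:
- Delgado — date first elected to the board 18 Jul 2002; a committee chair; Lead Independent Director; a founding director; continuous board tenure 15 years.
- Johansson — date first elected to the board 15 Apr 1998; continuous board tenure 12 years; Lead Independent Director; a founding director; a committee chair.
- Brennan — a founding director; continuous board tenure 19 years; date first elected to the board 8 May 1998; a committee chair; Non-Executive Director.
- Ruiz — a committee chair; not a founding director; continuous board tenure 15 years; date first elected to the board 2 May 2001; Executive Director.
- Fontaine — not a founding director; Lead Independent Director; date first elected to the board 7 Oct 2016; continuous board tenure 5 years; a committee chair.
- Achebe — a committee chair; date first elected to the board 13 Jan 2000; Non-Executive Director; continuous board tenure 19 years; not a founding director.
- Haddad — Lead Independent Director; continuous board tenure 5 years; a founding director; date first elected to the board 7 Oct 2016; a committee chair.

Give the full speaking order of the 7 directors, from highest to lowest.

By board role: Delgado, Johansson, Fontaine and Haddad (Lead Independent Director); then Ruiz (Executive Director); then Brennan and Achebe (Non-Executive Director).
Delgado, Johansson, Fontaine and Haddad are each a committee chair, so the next rule applies.
Among Delgado, Johansson, Fontaine and Haddad, by continuous board tenure (higher first): Delgado (15 years) before Johansson (12 years) before Fontaine and Haddad (5 years).
Fontaine and Haddad both have date first elected to the board 7 Oct 2016, so the next rule applies.
Among Fontaine and Haddad, alphabetically by surname: Fontaine before Haddad.
Brennan and Achebe are each a committee chair, so the next rule applies.
Brennan and Achebe both have continuous board tenure 19 years, so the next rule applies.
Among Brennan and Achebe, by date first elected to the board (earlier first): Brennan (8 May 1998) before Achebe (13 Jan 2000).
Full order: Delgado, Johansson, Fontaine, Haddad, Ruiz, Brennan, Achebe.

Delgado, Johansson, Fontaine, Haddad, Ruiz, Brennan, Achebe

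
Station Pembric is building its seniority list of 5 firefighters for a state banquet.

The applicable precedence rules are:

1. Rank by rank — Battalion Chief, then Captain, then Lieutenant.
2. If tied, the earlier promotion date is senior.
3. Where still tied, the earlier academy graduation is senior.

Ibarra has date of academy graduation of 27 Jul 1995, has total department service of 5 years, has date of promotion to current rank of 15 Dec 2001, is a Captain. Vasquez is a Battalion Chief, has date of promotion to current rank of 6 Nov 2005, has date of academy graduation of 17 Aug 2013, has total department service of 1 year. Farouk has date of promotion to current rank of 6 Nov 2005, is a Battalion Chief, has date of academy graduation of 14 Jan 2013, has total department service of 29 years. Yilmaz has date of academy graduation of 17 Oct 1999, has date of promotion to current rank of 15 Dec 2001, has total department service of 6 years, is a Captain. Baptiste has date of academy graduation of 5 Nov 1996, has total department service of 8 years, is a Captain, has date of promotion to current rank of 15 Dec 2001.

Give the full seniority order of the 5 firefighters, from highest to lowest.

By rank: Farouk and Vasquez (Battalion Chief); then Ibarra, Baptiste and Yilmaz (Captain).
Farouk and Vasquez both have date of promotion to current rank 6 Nov 2005, so the next rule applies.
Among Farouk and Vasquez, by date of academy graduation (earlier first): Farouk (14 Jan 2013) before Vasquez (17 Aug 2013).
Ibarra, Baptiste and Yilmaz all have date of promotion to current rank 15 Dec 2001, so the next rule applies.
Among Ibarra, Baptiste and Yilmaz, by date of academy graduation (earlier first): Ibarra (27 Jul 1995) before Baptiste (5 Nov 1996) before Yilmaz (17 Oct 1999).
Full order: Farouk, Vasquez, Ibarra, Baptiste, Yilmaz.

Farouk, Vasquez, Ibarra, Baptiste, Yilmaz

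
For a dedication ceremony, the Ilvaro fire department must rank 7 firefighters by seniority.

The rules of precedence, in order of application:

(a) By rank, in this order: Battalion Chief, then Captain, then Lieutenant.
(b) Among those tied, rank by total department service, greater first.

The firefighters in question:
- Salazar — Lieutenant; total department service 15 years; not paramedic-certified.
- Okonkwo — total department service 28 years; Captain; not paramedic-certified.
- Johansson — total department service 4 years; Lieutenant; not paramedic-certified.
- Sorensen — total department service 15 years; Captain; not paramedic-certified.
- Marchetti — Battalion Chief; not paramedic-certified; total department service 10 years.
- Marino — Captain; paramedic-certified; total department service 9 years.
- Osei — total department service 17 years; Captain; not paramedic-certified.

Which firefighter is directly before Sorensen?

By rank: Marchetti (Battalion Chief); then Okonkwo, Osei, Sorensen and Marino (Captain); then Salazar and Johansson (Lieutenant).
Among Okonkwo, Osei, Sorensen and Marino, by total department service (higher first): Okonkwo (28 years) before Osei (17 years) before Sorensen (15 years) before Marino (9 years).
Among Salazar and Johansson, by total department service (higher first): Salazar (15 years) before Johansson (4 years).
Order: Marchetti, Okonkwo, Osei, Sorensen, Marino, Salazar, Johansson.

Osei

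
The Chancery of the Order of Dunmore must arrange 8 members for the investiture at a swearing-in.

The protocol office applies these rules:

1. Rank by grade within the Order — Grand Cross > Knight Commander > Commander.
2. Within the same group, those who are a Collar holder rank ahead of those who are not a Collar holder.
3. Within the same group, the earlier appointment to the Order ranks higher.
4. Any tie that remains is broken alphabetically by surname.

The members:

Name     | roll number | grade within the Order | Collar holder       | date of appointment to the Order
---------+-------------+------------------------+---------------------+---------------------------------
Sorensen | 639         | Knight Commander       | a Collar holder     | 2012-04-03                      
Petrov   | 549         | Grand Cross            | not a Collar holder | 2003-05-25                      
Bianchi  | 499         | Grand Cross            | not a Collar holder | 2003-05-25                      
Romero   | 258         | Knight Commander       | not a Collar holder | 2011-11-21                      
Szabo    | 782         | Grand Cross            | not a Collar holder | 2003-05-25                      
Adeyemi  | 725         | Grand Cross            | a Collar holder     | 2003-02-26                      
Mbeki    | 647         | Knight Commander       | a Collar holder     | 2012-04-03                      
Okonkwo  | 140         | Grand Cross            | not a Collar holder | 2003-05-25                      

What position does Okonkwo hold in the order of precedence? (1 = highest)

By grade within the Order: Adeyemi, Bianchi, Okonkwo, Petrov and Szabo (Grand Cross); then Mbeki, Sorensen and Romero (Knight Commander).
Among Adeyemi, Bianchi, Okonkwo, Petrov and Szabo, a Collar holder before not a Collar holder: Adeyemi (a Collar holder) before Bianchi, Okonkwo, Petrov and Szabo (not a Collar holder).
Bianchi, Okonkwo, Petrov and Szabo all have date of appointment to the Order 2003-05-25, so the next rule applies.
Among Bianchi, Okonkwo, Petrov and Szabo, alphabetically by surname: Bianchi before Okonkwo before Petrov before Szabo.
Among Mbeki, Sorensen and Romero, a Collar holder before not a Collar holder: Mbeki and Sorensen (a Collar holder) before Romero (not a Collar holder).
Mbeki and Sorensen both have date of appointment to the Order 2012-04-03, so the next rule applies.
Among Mbeki and Sorensen, alphabetically by surname: Mbeki before Sorensen.
Order: Adeyemi, Bianchi, Okonkwo, Petrov, Szabo, Mbeki, Sorensen, Romero. So position 3.

3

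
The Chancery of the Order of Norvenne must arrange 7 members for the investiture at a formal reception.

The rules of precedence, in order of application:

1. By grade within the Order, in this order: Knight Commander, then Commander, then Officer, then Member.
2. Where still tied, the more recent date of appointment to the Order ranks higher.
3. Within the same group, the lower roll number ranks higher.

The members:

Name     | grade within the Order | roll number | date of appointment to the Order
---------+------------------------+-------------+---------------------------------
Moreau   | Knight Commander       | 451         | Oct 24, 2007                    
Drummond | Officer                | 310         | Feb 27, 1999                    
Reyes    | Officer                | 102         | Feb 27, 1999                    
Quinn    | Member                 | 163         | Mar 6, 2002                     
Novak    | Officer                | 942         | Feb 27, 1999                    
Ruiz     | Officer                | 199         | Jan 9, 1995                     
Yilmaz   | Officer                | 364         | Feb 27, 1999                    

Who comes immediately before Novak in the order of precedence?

Yilmaz

By grade within the Order: Moreau (Knight Commander); then Reyes, Drummond, Yilmaz, Novak and Ruiz (Officer); then Quinn (Member).
Among Reyes, Drummond, Yilmaz, Novak and Ruiz, by date of appointment to the Order (later first): Reyes, Drummond, Yilmaz and Novak (Feb 27, 1999) before Ruiz (Jan 9, 1995).
Among Reyes, Drummond, Yilmaz and Novak, by roll number (lower first): Reyes (102) before Drummond (310) before Yilmaz (364) before Novak (942).
Order: Moreau, Reyes, Drummond, Yilmaz, Novak, Ruiz, Quinn.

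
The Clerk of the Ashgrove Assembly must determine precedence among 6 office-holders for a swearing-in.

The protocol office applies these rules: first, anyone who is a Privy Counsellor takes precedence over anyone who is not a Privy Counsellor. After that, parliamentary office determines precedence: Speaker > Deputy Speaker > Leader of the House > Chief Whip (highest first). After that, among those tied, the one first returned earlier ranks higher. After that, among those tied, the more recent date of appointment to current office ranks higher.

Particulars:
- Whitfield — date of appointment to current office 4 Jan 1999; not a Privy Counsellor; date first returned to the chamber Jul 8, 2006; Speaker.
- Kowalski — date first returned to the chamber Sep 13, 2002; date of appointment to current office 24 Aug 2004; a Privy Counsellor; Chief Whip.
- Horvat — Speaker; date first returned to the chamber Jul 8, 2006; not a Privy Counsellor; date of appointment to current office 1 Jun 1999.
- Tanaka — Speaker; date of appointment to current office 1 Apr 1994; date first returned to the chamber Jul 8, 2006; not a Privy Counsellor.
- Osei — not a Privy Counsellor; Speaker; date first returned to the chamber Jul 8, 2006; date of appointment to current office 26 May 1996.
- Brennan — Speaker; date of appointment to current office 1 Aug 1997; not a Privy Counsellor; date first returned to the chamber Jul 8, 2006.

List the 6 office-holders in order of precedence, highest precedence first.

By the first rule: Kowalski (a Privy Counsellor); then Horvat, Whitfield, Brennan, Osei and Tanaka (each not a Privy Counsellor).
Horvat, Whitfield, Brennan, Osei and Tanaka are each Speaker, so the next rule applies.
Horvat, Whitfield, Brennan, Osei and Tanaka all have date first returned to the chamber Jul 8, 2006, so the next rule applies.
Among Horvat, Whitfield, Brennan, Osei and Tanaka, by date of appointment to current office (later first): Horvat (1 Jun 1999) before Whitfield (4 Jan 1999) before Brennan (1 Aug 1997) before Osei (26 May 1996) before Tanaka (1 Apr 1994).
Full order: Kowalski, Horvat, Whitfield, Brennan, Osei, Tanaka.

Kowalski, Horvat, Whitfield, Brennan, Osei, Tanaka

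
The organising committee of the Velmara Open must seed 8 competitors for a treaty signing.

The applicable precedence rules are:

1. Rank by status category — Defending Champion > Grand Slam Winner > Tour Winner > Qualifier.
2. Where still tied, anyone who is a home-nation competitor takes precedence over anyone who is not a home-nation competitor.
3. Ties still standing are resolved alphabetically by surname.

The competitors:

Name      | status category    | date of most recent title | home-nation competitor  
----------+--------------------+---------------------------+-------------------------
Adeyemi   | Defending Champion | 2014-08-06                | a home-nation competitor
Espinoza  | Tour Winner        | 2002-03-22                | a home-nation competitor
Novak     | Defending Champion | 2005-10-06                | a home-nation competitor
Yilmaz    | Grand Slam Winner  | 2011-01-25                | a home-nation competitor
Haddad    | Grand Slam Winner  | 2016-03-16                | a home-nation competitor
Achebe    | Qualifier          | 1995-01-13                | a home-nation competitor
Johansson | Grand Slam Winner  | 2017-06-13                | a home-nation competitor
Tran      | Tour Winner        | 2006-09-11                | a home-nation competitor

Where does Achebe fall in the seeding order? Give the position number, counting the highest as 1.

By status category: Adeyemi and Novak (Defending Champion); then Haddad, Johansson and Yilmaz (Grand Slam Winner); then Espinoza and Tran (Tour Winner); then Achebe (Qualifier).
Adeyemi and Novak are each a home-nation competitor, so the next rule applies.
Among Adeyemi and Novak, alphabetically by surname: Adeyemi before Novak.
Haddad, Johansson and Yilmaz are each a home-nation competitor, so the next rule applies.
Among Haddad, Johansson and Yilmaz, alphabetically by surname: Haddad before Johansson before Yilmaz.
Espinoza and Tran are each a home-nation competitor, so the next rule applies.
Among Espinoza and Tran, alphabetically by surname: Espinoza before Tran.
Order: Adeyemi, Novak, Haddad, Johansson, Yilmaz, Espinoza, Tran, Achebe. So position 8.

8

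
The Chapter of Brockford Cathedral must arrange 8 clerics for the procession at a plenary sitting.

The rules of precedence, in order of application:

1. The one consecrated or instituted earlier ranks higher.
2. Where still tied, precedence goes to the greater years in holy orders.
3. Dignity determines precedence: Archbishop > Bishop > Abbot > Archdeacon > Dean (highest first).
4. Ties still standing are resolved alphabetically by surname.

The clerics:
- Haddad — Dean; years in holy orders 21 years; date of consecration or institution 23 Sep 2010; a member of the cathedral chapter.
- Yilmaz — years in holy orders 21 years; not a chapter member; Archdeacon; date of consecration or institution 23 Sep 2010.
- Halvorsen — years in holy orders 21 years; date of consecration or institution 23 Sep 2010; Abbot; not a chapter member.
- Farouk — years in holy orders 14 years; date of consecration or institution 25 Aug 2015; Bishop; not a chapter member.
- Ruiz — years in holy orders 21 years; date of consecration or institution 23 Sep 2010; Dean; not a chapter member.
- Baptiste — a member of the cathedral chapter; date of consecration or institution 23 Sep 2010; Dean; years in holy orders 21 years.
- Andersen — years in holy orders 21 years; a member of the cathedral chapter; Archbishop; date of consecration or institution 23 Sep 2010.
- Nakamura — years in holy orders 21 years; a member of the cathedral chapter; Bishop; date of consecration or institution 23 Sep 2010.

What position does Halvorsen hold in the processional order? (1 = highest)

3

By date of consecration or institution (earlier first): Andersen, Nakamura, Halvorsen, Yilmaz, Baptiste, Haddad and Ruiz (each 23 Sep 2010); then Farouk (25 Aug 2015).
Andersen, Nakamura, Halvorsen, Yilmaz, Baptiste, Haddad and Ruiz all have years in holy orders 21 years, so the next rule applies.
Among Andersen, Nakamura, Halvorsen, Yilmaz, Baptiste, Haddad and Ruiz, by dignity: Andersen (Archbishop) before Nakamura (Bishop) before Halvorsen (Abbot) before Yilmaz (Archdeacon) before Baptiste, Haddad and Ruiz (Dean).
Among Baptiste, Haddad and Ruiz, alphabetically by surname: Baptiste before Haddad before Ruiz.
Order: Andersen, Nakamura, Halvorsen, Yilmaz, Baptiste, Haddad, Ruiz, Farouk. So position 3.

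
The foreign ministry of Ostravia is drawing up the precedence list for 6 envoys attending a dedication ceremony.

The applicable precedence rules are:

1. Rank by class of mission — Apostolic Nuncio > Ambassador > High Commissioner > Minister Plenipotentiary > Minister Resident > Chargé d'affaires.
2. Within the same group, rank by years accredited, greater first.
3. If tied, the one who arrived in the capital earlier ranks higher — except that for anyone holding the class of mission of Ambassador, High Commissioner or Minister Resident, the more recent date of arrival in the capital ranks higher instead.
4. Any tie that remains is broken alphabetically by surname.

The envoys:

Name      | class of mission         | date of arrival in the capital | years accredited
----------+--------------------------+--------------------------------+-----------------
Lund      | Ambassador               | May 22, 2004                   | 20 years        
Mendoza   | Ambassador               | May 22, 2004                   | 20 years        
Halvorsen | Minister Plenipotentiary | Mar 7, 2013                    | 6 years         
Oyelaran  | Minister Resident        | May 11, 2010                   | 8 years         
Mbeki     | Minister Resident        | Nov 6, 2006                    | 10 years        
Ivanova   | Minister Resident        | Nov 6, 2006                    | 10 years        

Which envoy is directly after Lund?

By class of mission: Lund and Mendoza (Ambassador); then Halvorsen (Minister Plenipotentiary); then Ivanova, Mbeki and Oyelaran (Minister Resident).
Lund and Mendoza both have years accredited 20 years, so the next rule applies.
Lund and Mendoza both have date of arrival in the capital May 22, 2004, so the next rule applies.
Among Lund and Mendoza, alphabetically by surname: Lund before Mendoza.
Among Ivanova, Mbeki and Oyelaran, by years accredited (higher first): Ivanova and Mbeki (10 years) before Oyelaran (8 years).
Ivanova and Mbeki both have date of arrival in the capital Nov 6, 2006, so the next rule applies.
Among Ivanova and Mbeki, alphabetically by surname: Ivanova before Mbeki.
Order: Lund, Mendoza, Halvorsen, Ivanova, Mbeki, Oyelaran.

Mendoza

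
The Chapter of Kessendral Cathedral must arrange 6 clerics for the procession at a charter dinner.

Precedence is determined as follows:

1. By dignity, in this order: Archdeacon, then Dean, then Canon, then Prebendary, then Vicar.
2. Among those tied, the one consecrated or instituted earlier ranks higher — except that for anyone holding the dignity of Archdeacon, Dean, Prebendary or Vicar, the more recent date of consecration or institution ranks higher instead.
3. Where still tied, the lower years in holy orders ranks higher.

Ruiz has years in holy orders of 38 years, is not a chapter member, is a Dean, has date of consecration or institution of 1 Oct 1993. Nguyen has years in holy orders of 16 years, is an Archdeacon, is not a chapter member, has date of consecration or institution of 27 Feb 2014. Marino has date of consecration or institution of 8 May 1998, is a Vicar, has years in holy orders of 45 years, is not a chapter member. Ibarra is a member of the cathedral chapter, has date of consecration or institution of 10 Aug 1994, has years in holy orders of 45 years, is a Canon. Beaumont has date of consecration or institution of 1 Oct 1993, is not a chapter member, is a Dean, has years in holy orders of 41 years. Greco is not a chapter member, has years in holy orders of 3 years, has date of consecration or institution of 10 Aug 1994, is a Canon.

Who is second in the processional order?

Ruiz

By dignity: Nguyen (Archdeacon); then Ruiz and Beaumont (Dean); then Greco and Ibarra (Canon); then Marino (Vicar).
Ruiz and Beaumont both have date of consecration or institution 1 Oct 1993, so the next rule applies.
Among Ruiz and Beaumont, by years in holy orders (lower first): Ruiz (38 years) before Beaumont (41 years).
Greco and Ibarra both have date of consecration or institution 10 Aug 1994, so the next rule applies.
Among Greco and Ibarra, by years in holy orders (lower first): Greco (3 years) before Ibarra (45 years).
Order: Nguyen, Ruiz, Beaumont, Greco, Ibarra, Marino.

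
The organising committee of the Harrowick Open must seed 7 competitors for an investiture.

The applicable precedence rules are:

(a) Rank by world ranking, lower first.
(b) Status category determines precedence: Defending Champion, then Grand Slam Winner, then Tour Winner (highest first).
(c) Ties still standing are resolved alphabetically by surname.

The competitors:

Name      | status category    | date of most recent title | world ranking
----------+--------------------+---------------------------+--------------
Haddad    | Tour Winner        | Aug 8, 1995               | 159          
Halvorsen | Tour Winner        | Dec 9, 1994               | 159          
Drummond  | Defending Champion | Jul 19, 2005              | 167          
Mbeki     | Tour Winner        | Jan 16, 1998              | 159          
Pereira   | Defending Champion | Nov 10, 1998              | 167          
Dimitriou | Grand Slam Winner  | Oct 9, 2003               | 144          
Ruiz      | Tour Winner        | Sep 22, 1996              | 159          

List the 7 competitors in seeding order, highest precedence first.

By world ranking (lower first): Dimitriou (144); then Haddad, Halvorsen, Mbeki and Ruiz (each 159); then Drummond and Pereira (both 167).
Haddad, Halvorsen, Mbeki and Ruiz are each Tour Winner, so the next rule applies.
Among Haddad, Halvorsen, Mbeki and Ruiz, alphabetically by surname: Haddad before Halvorsen before Mbeki before Ruiz.
Drummond and Pereira are each Defending Champion, so the next rule applies.
Among Drummond and Pereira, alphabetically by surname: Drummond before Pereira.
Full order: Dimitriou, Haddad, Halvorsen, Mbeki, Ruiz, Drummond, Pereira.

Dimitriou, Haddad, Halvorsen, Mbeki, Ruiz, Drummond, Pereira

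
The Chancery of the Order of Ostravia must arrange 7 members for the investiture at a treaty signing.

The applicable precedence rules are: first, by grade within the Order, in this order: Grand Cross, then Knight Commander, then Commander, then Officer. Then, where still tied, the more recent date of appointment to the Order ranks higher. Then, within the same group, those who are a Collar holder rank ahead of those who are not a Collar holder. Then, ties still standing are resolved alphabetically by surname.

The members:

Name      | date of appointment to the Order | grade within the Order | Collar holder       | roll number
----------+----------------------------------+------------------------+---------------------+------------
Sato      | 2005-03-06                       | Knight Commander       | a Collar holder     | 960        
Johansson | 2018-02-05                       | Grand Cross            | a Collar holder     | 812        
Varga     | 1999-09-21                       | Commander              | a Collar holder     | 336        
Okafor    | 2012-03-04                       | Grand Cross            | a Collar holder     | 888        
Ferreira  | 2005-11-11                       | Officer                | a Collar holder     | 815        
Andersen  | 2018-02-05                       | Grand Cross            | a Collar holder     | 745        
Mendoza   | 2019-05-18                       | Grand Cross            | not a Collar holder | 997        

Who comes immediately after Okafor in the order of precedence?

Sato

By grade within the Order: Mendoza, Andersen, Johansson and Okafor (Grand Cross); then Sato (Knight Commander); then Varga (Commander); then Ferreira (Officer).
Among Mendoza, Andersen, Johansson and Okafor, by date of appointment to the Order (later first): Mendoza (2019-05-18) before Andersen and Johansson (2018-02-05) before Okafor (2012-03-04).
Andersen and Johansson are each a Collar holder, so the next rule applies.
Among Andersen and Johansson, alphabetically by surname: Andersen before Johansson.
Order: Mendoza, Andersen, Johansson, Okafor, Sato, Varga, Ferreira.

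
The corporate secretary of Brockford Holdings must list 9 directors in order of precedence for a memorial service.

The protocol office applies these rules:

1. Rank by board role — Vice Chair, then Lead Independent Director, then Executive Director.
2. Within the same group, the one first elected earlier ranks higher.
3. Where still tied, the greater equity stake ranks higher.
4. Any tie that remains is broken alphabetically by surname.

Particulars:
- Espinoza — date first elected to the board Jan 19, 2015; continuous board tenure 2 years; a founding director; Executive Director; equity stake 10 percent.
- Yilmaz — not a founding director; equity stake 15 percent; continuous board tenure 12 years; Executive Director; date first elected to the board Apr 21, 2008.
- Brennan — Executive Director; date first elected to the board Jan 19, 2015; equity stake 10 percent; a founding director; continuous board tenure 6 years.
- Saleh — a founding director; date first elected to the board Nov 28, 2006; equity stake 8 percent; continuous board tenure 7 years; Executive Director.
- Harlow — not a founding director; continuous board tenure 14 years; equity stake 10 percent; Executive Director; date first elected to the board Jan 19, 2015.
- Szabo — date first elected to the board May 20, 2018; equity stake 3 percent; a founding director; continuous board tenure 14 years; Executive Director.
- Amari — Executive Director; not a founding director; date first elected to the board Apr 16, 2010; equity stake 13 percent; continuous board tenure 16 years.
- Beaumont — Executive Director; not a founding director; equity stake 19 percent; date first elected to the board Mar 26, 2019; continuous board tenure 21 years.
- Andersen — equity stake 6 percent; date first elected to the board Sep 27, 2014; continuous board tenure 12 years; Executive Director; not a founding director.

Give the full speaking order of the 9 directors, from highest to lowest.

Saleh, Yilmaz, Amari, Andersen, Brennan, Espinoza, Harlow, Szabo, Beaumont

By board role: Saleh, Yilmaz, Amari, Andersen, Brennan, Espinoza, Harlow, Szabo and Beaumont (Executive Director).
Among Saleh, Yilmaz, Amari, Andersen, Brennan, Espinoza, Harlow, Szabo and Beaumont, by date first elected to the board (earlier first): Saleh (Nov 28, 2006) before Yilmaz (Apr 21, 2008) before Amari (Apr 16, 2010) before Andersen (Sep 27, 2014) before Brennan, Espinoza and Harlow (Jan 19, 2015) before Szabo (May 20, 2018) before Beaumont (Mar 26, 2019).
Brennan, Espinoza and Harlow all have equity stake 10 percent, so the next rule applies.
Among Brennan, Espinoza and Harlow, alphabetically by surname: Brennan before Espinoza before Harlow.
Full order: Saleh, Yilmaz, Amari, Andersen, Brennan, Espinoza, Harlow, Szabo, Beaumont.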